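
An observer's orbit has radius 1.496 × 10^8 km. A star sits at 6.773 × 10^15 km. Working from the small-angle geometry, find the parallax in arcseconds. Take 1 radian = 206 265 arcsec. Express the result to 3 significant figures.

0.00456 arcsec

θ ≈ B/d = (1.496 × 10^8) / (6.773 × 10^15) = 2.2088 × 10^-8 rad.
In arcseconds: 2.2088 × 10^-8 × 206265 = 0.004556″.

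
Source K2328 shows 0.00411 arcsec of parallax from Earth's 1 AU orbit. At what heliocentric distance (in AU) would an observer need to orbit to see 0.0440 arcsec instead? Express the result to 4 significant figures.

10.71 AU

Parallax scales linearly with baseline: p ∝ B, so B = p_target / p_Earth × 1 AU.
B = 0.0440 / 0.00411 = 10.706 AU.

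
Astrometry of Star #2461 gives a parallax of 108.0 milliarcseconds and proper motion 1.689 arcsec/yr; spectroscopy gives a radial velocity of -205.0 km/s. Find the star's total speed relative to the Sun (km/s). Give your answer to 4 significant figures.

218.0 km/s

d = 1/p = 1/0.1080″ = 9.2593 pc.
v_t = 4.740 μ d = 4.740 × 1.689 × 9.2593 = 74.129 km/s.
v = √(v_r² + v_t²) = √((-205.0)² + 74.129²) = √47520.1 = 217.99 km/s.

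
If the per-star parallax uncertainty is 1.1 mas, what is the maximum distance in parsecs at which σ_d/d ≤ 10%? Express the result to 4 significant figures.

90.91 pc

σ_d/d = σ_p/p, so the condition is σ_p/p ≤ 0.10, i.e. p ≥ σ_p/0.10.
p_min = 1.1/0.10 = 11 mas = 0.011 arcsec.
d_max = 1/p_min = 1/0.011 = 90.909 pc.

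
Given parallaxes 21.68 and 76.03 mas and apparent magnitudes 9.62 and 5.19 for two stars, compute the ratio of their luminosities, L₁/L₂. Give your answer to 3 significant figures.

d₁ = 1/p₁ = 1/0.02168″ = 46.125 pc; d₂ = 1/p₂ = 1/0.07603″ = 13.153 pc.
M₁ = m₁ − 5 log₁₀ d₁ + 5 = 9.62 − 8.3197 + 5 = 6.3003.
M₂ = 5.19 − 5.5951 + 5 = 4.5949.
L₁/L₂ = 10^(0.4(M₂ − M₁)) = 10^(0.4 × (-1.7054)) = 10^(-0.68216) = 0.20789.

L₁/L₂ = 0.208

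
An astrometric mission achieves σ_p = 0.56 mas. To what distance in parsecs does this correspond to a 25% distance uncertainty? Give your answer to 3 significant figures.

σ_d/d = σ_p/p, so the condition is σ_p/p ≤ 0.25, i.e. p ≥ σ_p/0.25.
p_min = 0.56/0.25 = 2.24 mas = 0.00224 arcsec.
d_max = 1/p_min = 1/0.00224 = 446.43 pc.

446 pc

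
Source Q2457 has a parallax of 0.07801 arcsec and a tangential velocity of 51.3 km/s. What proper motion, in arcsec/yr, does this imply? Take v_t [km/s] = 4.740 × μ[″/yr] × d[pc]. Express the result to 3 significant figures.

0.844 arcsec/yr

d = 1/p = 1/0.07801″ = 12.819 pc.
μ = v_t / (4.74 d) = 51.3 / (4.74 × 12.819) = 51.3 / 60.762 = 0.84428 ″/yr.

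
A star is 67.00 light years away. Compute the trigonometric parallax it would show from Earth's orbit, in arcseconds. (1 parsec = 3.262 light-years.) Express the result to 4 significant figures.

0.04869 arcsec

d = 67.00 ly ÷ 3.262 = 20.54 pc.
p = 1/d = 1/20.54 = 0.048685 arcsec.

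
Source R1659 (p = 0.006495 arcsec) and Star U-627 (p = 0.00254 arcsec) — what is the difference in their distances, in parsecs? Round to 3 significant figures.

240 pc

d_A = 1/0.006495″ = 153.96 pc; d_B = 1/0.002540″ = 393.7 pc.
|d_B − d_A| = |393.7 − 153.96| = 239.74 pc.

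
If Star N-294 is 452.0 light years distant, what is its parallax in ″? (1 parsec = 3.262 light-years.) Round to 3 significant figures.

d = 452.0 ly ÷ 3.262 = 138.57 pc.
p = 1/d = 1/138.57 = 0.0072166 arcsec.

0.00722 ″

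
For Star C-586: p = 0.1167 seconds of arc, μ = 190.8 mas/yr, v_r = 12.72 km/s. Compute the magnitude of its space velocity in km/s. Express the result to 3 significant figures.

14.9 km/s

d = 1/p = 1/0.1167″ = 8.569 pc.
μ = 190.8 mas/yr = 0.1908 ″/yr.
v_t = 4.740 μ d = 4.740 × 0.1908 × 8.569 = 7.7497 km/s.
v = √(v_r² + v_t²) = √(12.72² + 7.7497²) = √221.856 = 14.895 km/s.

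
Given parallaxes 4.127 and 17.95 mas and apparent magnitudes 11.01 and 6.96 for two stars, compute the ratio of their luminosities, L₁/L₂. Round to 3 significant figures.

d₁ = 1/p₁ = 1/0.004127″ = 242.31 pc; d₂ = 1/p₂ = 1/0.01795″ = 55.71 pc.
M₁ = m₁ − 5 log₁₀ d₁ + 5 = 11.01 − 11.9219 + 5 = 4.0881.
M₂ = 6.96 − 8.7297 + 5 = 3.2303.
L₁/L₂ = 10^(0.4(M₂ − M₁)) = 10^(0.4 × (-0.8578)) = 10^(-0.34312) = 0.45382.

L₁/L₂ = 0.454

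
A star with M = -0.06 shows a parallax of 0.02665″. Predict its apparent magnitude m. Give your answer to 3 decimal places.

d = 1/p = 1/0.02665″ = 37.523 pc.
m − M = 5 log₁₀ d − 5 = 5 log₁₀(37.523) − 5 = 7.8715 − 5 = 2.8715.
m = M + (m − M) = -0.06 + 2.8715 = 2.812.

m = 2.812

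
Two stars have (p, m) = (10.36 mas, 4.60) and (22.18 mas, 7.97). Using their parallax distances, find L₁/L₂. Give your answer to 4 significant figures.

L₁/L₂ = 102.1

d₁ = 1/p₁ = 1/0.01036″ = 96.525 pc; d₂ = 1/p₂ = 1/0.02218″ = 45.086 pc.
M₁ = m₁ − 5 log₁₀ d₁ + 5 = 4.60 − 9.9232 + 5 = -0.3232.
M₂ = 7.97 − 8.2702 + 5 = 4.6998.
L₁/L₂ = 10^(0.4(M₂ − M₁)) = 10^(0.4 × 5.0230) = 10^2.00920 = 102.14.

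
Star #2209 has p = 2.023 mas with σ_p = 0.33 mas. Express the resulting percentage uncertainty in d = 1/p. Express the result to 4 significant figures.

For d = 1/p, |σ_d/d| = |σ_p/p|.
σ_p/p = 0.33 / 2.023 = 0.16312 = 16.312%.

16.31%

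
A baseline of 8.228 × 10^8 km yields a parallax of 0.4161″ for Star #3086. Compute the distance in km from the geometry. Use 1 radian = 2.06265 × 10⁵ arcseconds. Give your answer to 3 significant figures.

θ = 0.4161″ = 0.4161/206265 = 2.0173 × 10^-6 rad.
d = B/θ = (8.228 × 10^8) / (2.0173 × 10^-6) = 4.0787 × 10^14 km.

4.08 × 10^14 km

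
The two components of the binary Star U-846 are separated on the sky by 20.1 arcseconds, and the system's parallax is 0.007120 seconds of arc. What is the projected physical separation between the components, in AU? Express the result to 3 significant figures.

2820 AU

d = 1/p = 1/0.007120″ = 140.45 pc.
At distance d (pc), an angle of θ arcsec spans θ·d AU: s = 20.1 × 140.45 = 2823 AU.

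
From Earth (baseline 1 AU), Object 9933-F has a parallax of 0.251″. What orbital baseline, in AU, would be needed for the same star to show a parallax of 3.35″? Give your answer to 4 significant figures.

Parallax scales linearly with baseline: p ∝ B, so B = p_target / p_Earth × 1 AU.
B = 3.35 / 0.251 = 13.347 AU.

13.35 AU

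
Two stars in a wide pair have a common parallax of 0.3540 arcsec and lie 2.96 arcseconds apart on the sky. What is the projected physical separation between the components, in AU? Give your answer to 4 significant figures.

d = 1/p = 1/0.3540″ = 2.8249 pc.
At distance d (pc), an angle of θ arcsec spans θ·d AU: s = 2.96 × 2.8249 = 8.3617 AU.

8.362 AU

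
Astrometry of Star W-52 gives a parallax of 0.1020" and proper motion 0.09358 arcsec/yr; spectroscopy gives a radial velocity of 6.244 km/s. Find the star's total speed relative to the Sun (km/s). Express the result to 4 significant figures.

7.609 km/s

d = 1/p = 1/0.1020″ = 9.8039 pc.
v_t = 4.740 μ d = 4.740 × 0.09358 × 9.8039 = 4.3487 km/s.
v = √(v_r² + v_t²) = √(6.244² + 4.3487²) = √57.8987 = 7.6091 km/s.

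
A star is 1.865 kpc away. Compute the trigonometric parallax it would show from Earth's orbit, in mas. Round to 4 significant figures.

d = 1.865 kpc = 1865 pc.
p = 1/d = 1/1865 = 0.00053619 arcsec.
= 0.00053619 × 1000 = 0.53619 mas.

0.5362 mas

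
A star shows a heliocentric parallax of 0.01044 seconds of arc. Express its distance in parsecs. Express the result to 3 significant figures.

d = 1/p = 1/0.01044 = 95.785 pc.

95.8 pc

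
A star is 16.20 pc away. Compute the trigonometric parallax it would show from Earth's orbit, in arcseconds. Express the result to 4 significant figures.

p = 1/d = 1/16.2 = 0.061728 arcsec.

0.06173 arcsec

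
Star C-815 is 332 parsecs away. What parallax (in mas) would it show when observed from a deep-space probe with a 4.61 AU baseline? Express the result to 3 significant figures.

13.9 mas

p (arcsec) = B (AU) / d (pc).
p = 4.61 / 332 = 0.013886 arcsec = 13.886 mas.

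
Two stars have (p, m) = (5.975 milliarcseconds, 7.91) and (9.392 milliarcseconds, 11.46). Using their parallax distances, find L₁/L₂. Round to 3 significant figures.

L₁/L₂ = 65.0

d₁ = 1/p₁ = 1/0.005975″ = 167.36 pc; d₂ = 1/p₂ = 1/0.009392″ = 106.47 pc.
M₁ = m₁ − 5 log₁₀ d₁ + 5 = 7.91 − 11.1183 + 5 = 1.7917.
M₂ = 11.46 − 10.1361 + 5 = 6.3239.
L₁/L₂ = 10^(0.4(M₂ − M₁)) = 10^(0.4 × 4.5322) = 10^1.81288 = 64.995.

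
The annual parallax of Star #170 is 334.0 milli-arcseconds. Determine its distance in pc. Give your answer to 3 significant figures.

p = 334.0 milli-arcseconds = 0.3340 arcsec.
d = 1/p = 1/0.3340 = 2.994 pc.

2.99 pc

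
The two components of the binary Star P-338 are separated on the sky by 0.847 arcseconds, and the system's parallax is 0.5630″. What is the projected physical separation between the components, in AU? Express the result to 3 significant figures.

1.50 AU

d = 1/p = 1/0.5630″ = 1.7762 pc.
At distance d (pc), an angle of θ arcsec spans θ·d AU: s = 0.847 × 1.7762 = 1.5044 AU.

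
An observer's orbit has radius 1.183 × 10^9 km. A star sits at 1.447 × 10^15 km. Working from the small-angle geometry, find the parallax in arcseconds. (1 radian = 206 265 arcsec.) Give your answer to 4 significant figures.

0.1686 arcsec

θ ≈ B/d = (1.183 × 10^9) / (1.447 × 10^15) = 8.1755 × 10^-7 rad.
In arcseconds: 8.1755 × 10^-7 × 206265 = 0.16863″.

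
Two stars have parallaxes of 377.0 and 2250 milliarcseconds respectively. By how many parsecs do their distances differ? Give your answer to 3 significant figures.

d_A = 1/0.3770″ = 2.6525 pc; d_B = 1/2.250″ = 0.44444 pc.
|d_B − d_A| = |0.44444 − 2.6525| = 2.2081 pc.

2.21 pc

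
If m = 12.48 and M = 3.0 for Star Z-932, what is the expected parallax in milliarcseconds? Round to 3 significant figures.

m − M = 12.48 − 3.0 = 9.48.
d = 10^((m−M)/5 + 1) = 10^2.896 = 787.05 pc.
p = 1/d = 1/787.05 = 0.0012706 arcsec = 1.2706 mas.

1.27 mas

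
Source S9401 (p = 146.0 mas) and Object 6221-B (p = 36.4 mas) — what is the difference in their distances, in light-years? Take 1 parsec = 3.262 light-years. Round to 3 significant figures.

d_A = 1/0.1460″ = 6.8493 pc; d_B = 1/0.03640″ = 27.473 pc.
|d_B − d_A| = |27.473 − 6.8493| = 20.624 pc = 20.624 × 3.262 ly = 67.275 ly.

67.3 ly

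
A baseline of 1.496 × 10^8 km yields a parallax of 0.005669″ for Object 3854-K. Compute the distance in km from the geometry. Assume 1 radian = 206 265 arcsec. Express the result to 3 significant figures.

θ = 0.005669″ = 0.005669/206265 = 2.7484 × 10^-8 rad.
d = B/θ = (1.496 × 10^8) / (2.7484 × 10^-8) = 5.4432 × 10^15 km.

5.44 × 10^15 km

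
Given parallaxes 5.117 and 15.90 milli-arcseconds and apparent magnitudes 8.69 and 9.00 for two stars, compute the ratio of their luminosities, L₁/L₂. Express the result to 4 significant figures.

L₁/L₂ = 12.85

d₁ = 1/p₁ = 1/0.005117″ = 195.43 pc; d₂ = 1/p₂ = 1/0.01590″ = 62.893 pc.
M₁ = m₁ − 5 log₁₀ d₁ + 5 = 8.69 − 11.4550 + 5 = 2.2350.
M₂ = 9.00 − 8.9930 + 5 = 5.0070.
L₁/L₂ = 10^(0.4(M₂ − M₁)) = 10^(0.4 × 2.7720) = 10^1.10880 = 12.847.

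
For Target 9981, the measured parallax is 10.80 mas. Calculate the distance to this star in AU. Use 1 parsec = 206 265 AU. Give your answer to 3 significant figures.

p = 10.80 mas = 0.01080 arcsec.
d = 1/p = 1/0.01080 = 92.593 pc.
In AU: 92.593 × 206265 = 1.9099 × 10^7 AU.

1.91 × 10^7 AU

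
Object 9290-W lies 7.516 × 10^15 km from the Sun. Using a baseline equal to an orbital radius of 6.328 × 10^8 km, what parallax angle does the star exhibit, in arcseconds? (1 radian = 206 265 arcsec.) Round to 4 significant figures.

0.01737 arcsec

θ ≈ B/d = (6.328 × 10^8) / (7.516 × 10^15) = 8.4194 × 10^-8 rad.
In arcseconds: 8.4194 × 10^-8 × 206265 = 0.017366″.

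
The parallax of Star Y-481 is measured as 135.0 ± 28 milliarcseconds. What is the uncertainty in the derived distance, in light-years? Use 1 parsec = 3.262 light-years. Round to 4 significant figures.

5.012 ly

d = 1/p, so σ_d = σ_p / p².
σ_d = 0.0280 / (0.1350)² = 0.0280 / 0.018225 = 1.5364 pc = 1.5364 × 3.262 ly = 5.0117 ly.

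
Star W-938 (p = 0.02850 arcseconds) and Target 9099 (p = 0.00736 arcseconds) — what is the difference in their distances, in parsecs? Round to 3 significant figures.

d_A = 1/0.02850″ = 35.088 pc; d_B = 1/0.007360″ = 135.87 pc.
|d_B − d_A| = |135.87 − 35.088| = 100.78 pc.

101 pc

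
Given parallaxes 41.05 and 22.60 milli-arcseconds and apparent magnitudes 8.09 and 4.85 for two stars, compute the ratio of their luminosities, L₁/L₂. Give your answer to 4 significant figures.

L₁/L₂ = 0.01533

d₁ = 1/p₁ = 1/0.04105″ = 24.361 pc; d₂ = 1/p₂ = 1/0.02260″ = 44.248 pc.
M₁ = m₁ − 5 log₁₀ d₁ + 5 = 8.09 − 6.9335 + 5 = 6.1565.
M₂ = 4.85 − 8.2295 + 5 = 1.6205.
L₁/L₂ = 10^(0.4(M₂ − M₁)) = 10^(0.4 × (-4.5360)) = 10^(-1.81440) = 0.015332.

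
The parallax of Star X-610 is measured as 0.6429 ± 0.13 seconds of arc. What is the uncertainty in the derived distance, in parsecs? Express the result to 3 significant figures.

d = 1/p, so σ_d = σ_p / p².
σ_d = 0.130 / (0.6429)² = 0.130 / 0.41332 = 0.31453 pc.

0.315 pc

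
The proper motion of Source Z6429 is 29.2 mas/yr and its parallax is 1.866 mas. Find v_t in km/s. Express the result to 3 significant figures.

d = 1/p = 1/0.001866″ = 535.91 pc.
μ = 29.2 mas/yr = 0.0292 ″/yr.
v_t = 4.74 × μ × d = 4.74 × 0.0292 × 535.91 = 74.174 km/s.

74.2 km/s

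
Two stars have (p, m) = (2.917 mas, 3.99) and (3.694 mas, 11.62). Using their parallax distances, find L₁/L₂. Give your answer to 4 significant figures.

L₁/L₂ = 1808

d₁ = 1/p₁ = 1/0.002917″ = 342.82 pc; d₂ = 1/p₂ = 1/0.003694″ = 270.71 pc.
M₁ = m₁ − 5 log₁₀ d₁ + 5 = 3.99 − 12.6753 + 5 = -3.6853.
M₂ = 11.62 − 12.1625 + 5 = 4.4575.
L₁/L₂ = 10^(0.4(M₂ − M₁)) = 10^(0.4 × 8.1428) = 10^3.25712 = 1807.7.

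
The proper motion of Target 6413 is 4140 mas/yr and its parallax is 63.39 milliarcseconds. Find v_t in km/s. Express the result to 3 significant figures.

d = 1/p = 1/0.06339″ = 15.775 pc.
μ = 4140 mas/yr = 4.14 ″/yr.
v_t = 4.74 × μ × d = 4.74 × 4.14 × 15.775 = 309.56 km/s.

310 km/s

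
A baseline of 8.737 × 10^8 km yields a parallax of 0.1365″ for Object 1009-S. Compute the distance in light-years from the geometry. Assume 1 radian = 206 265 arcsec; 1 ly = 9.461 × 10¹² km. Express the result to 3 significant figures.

140 ly

θ = 0.1365″ = 0.1365/206265 = 6.6177 × 10^-7 rad.
d = B/θ = (8.737 × 10^8) / (6.6177 × 10^-7) = 1.3202 × 10^15 km = (1.3202 × 10^15) / (9.461 × 10^12) ly = 139.54 ly.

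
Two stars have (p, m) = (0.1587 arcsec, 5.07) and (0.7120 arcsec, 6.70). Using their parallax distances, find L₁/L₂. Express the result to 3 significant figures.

L₁/L₂ = 90.3

d₁ = 1/p₁ = 1/0.1587″ = 6.3012 pc; d₂ = 1/p₂ = 1/0.7120″ = 1.4045 pc.
M₁ = m₁ − 5 log₁₀ d₁ + 5 = 5.07 − 3.9971 + 5 = 6.0729.
M₂ = 6.70 − 0.7376 + 5 = 10.9624.
L₁/L₂ = 10^(0.4(M₂ − M₁)) = 10^(0.4 × 4.8895) = 10^1.95580 = 90.323.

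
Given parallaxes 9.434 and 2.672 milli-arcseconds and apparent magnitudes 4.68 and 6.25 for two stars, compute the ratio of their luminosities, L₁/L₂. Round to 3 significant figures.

L₁/L₂ = 0.341

d₁ = 1/p₁ = 1/0.009434″ = 106 pc; d₂ = 1/p₂ = 1/0.002672″ = 374.25 pc.
M₁ = m₁ − 5 log₁₀ d₁ + 5 = 4.68 − 10.1265 + 5 = -0.4465.
M₂ = 6.25 − 12.8658 + 5 = -1.6158.
L₁/L₂ = 10^(0.4(M₂ − M₁)) = 10^(0.4 × (-1.1693)) = 10^(-0.46772) = 0.34063.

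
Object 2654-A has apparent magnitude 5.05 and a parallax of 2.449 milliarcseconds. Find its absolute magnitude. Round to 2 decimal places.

d = 1/p = 1/0.002449″ = 408.33 pc.
m − M = 5 log₁₀(408.33) − 5 = 13.0551 − 5 = 8.0551.
M = m − (m − M) = 5.05 − 8.0551 = -3.01.

M = -3.01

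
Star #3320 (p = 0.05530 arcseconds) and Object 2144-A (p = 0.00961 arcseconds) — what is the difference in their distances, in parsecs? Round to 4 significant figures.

85.98 pc

d_A = 1/0.05530″ = 18.083 pc; d_B = 1/0.009610″ = 104.06 pc.
|d_B − d_A| = |104.06 − 18.083| = 85.977 pc.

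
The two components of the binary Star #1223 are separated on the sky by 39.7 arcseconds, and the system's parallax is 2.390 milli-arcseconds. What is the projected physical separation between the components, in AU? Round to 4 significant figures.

d = 1/p = 1/0.002390″ = 418.41 pc.
At distance d (pc), an angle of θ arcsec spans θ·d AU: s = 39.7 × 418.41 = 16611 AU.

16610 AU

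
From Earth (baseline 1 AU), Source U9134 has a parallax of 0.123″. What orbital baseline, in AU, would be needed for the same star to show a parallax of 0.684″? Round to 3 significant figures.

Parallax scales linearly with baseline: p ∝ B, so B = p_target / p_Earth × 1 AU.
B = 0.684 / 0.123 = 5.561 AU.

5.56 AU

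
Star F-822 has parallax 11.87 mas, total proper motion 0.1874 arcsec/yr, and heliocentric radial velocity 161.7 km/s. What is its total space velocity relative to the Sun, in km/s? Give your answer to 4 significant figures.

178.2 km/s

d = 1/p = 1/0.01187″ = 84.246 pc.
v_t = 4.740 μ d = 4.740 × 0.1874 × 84.246 = 74.834 km/s.
v = √(v_r² + v_t²) = √(161.7² + 74.834²) = √31747 = 178.18 km/s.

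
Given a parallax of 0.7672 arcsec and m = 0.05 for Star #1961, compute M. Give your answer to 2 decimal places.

d = 1/p = 1/0.7672″ = 1.3034 pc.
m − M = 5 log₁₀(1.3034) − 5 = 0.5754 − 5 = -4.4246.
M = m − (m − M) = 0.05 − (-4.4246) = 4.47.

M = 4.47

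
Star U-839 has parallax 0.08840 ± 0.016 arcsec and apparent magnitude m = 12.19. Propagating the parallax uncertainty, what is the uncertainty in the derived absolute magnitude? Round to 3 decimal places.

σ_M = 0.393 mag

M = m − 5 log₁₀ d + 5 = m + 5 log₁₀ p + 5, so ∂M/∂p = 5/(p ln 10).
σ_M = (5/ln 10) · (σ_p/p) = 2.1715 × 0.016/0.08840 = 2.1715 × 0.181 = 0.39304.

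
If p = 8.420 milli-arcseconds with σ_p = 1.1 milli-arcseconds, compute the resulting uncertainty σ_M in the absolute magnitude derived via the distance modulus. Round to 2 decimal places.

M = m − 5 log₁₀ d + 5 = m + 5 log₁₀ p + 5, so ∂M/∂p = 5/(p ln 10).
σ_M = (5/ln 10) · (σ_p/p) = 2.1715 × 1.1/8.420 = 2.1715 × 0.13064 = 0.28368.

σ_M = 0.28 mag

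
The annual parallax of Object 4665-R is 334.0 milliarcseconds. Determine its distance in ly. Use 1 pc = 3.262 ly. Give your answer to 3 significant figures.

9.77 ly

p = 334.0 milliarcseconds = 0.3340 arcsec.
d = 1/p = 1/0.3340 = 2.994 pc.
In light-years: 2.994 × 3.262 = 9.7664 ly.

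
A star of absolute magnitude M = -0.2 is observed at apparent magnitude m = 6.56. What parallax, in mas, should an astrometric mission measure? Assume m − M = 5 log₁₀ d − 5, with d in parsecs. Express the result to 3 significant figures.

m − M = 6.56 − (-0.2) = 6.76.
d = 10^((m−M)/5 + 1) = 10^2.352 = 224.91 pc.
p = 1/d = 1/224.91 = 0.0044462 arcsec = 4.4462 mas.

4.45 mas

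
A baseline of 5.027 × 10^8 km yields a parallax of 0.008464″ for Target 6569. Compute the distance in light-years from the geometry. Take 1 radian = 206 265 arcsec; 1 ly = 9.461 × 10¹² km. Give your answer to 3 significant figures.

θ = 0.008464″ = 0.008464/206265 = 4.1035 × 10^-8 rad.
d = B/θ = (5.027 × 10^8) / (4.1035 × 10^-8) = 1.2251 × 10^16 km = (1.2251 × 10^16) / (9.461 × 10^12) ly = 1294.9 ly.

1290 ly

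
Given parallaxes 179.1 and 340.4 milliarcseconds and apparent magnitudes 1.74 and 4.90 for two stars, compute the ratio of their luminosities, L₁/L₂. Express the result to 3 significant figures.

L₁/L₂ = 66.3

d₁ = 1/p₁ = 1/0.1791″ = 5.5835 pc; d₂ = 1/p₂ = 1/0.3404″ = 2.9377 pc.
M₁ = m₁ − 5 log₁₀ d₁ + 5 = 1.74 − 3.7345 + 5 = 3.0055.
M₂ = 4.90 − 2.3400 + 5 = 7.5600.
L₁/L₂ = 10^(0.4(M₂ − M₁)) = 10^(0.4 × 4.5545) = 10^1.82180 = 66.344.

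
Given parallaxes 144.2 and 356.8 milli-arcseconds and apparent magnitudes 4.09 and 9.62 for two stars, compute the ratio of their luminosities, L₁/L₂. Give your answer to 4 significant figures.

L₁/L₂ = 997.5

d₁ = 1/p₁ = 1/0.1442″ = 6.9348 pc; d₂ = 1/p₂ = 1/0.3568″ = 2.8027 pc.
M₁ = m₁ − 5 log₁₀ d₁ + 5 = 4.09 − 4.2052 + 5 = 4.8848.
M₂ = 9.62 − 2.2379 + 5 = 12.3821.
L₁/L₂ = 10^(0.4(M₂ − M₁)) = 10^(0.4 × 7.4973) = 10^2.99892 = 997.52.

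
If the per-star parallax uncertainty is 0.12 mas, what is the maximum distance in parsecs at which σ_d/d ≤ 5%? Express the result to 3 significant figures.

σ_d/d = σ_p/p, so the condition is σ_p/p ≤ 0.05, i.e. p ≥ σ_p/0.05.
p_min = 0.12/0.05 = 2.4 mas = 0.0024 arcsec.
d_max = 1/p_min = 1/0.0024 = 416.67 pc.

417 pc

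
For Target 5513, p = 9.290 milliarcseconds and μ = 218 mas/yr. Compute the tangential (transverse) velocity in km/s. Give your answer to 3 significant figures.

111 km/s

d = 1/p = 1/0.009290″ = 107.64 pc.
μ = 218 mas/yr = 0.218 ″/yr.
v_t = 4.74 × μ × d = 4.74 × 0.218 × 107.64 = 111.23 km/s.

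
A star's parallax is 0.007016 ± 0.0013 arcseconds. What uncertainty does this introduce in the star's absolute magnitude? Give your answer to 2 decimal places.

σ_M = 0.40 mag

M = m − 5 log₁₀ d + 5 = m + 5 log₁₀ p + 5, so ∂M/∂p = 5/(p ln 10).
σ_M = (5/ln 10) · (σ_p/p) = 2.1715 × 0.0013/0.007016 = 2.1715 × 0.18529 = 0.40236.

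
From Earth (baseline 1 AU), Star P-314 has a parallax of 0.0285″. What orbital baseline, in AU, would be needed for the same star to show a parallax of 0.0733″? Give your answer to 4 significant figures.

Parallax scales linearly with baseline: p ∝ B, so B = p_target / p_Earth × 1 AU.
B = 0.0733 / 0.0285 = 2.5719 AU.

2.572 AU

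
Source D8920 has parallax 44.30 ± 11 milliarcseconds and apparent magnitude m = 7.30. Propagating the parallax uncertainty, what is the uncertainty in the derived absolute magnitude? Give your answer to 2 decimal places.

σ_M = 0.54 mag

M = m − 5 log₁₀ d + 5 = m + 5 log₁₀ p + 5, so ∂M/∂p = 5/(p ln 10).
σ_M = (5/ln 10) · (σ_p/p) = 2.1715 × 11/44.30 = 2.1715 × 0.24831 = 0.53921.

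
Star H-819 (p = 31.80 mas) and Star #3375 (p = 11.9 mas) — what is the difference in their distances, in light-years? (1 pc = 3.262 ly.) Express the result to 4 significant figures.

171.5 ly

d_A = 1/0.03180″ = 31.447 pc; d_B = 1/0.01190″ = 84.034 pc.
|d_B − d_A| = |84.034 − 31.447| = 52.587 pc = 52.587 × 3.262 ly = 171.54 ly.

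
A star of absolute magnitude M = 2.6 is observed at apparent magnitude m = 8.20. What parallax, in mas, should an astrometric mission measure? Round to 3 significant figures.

m − M = 8.20 − 2.6 = 5.60.
d = 10^((m−M)/5 + 1) = 10^2.120 = 131.83 pc.
p = 1/d = 1/131.83 = 0.0075855 arcsec = 7.5855 mas.

7.59 mas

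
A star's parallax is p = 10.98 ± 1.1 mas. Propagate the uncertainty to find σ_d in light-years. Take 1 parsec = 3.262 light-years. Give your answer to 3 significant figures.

d = 1/p, so σ_d = σ_p / p².
σ_d = 0.00110 / (0.01098)² = 0.00110 / 0.00012056 = 9.1241 pc = 9.1241 × 3.262 ly = 29.763 ly.

29.8 ly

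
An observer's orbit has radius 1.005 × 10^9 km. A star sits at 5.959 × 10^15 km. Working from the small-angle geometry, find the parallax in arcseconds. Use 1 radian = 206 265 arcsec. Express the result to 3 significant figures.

θ ≈ B/d = (1.005 × 10^9) / (5.959 × 10^15) = 1.6865 × 10^-7 rad.
In arcseconds: 1.6865 × 10^-7 × 206265 = 0.034787″.

0.0348 arcsec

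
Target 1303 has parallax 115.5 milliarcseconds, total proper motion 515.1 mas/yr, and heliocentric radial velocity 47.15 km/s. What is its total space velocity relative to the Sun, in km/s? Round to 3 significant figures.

51.7 km/s

d = 1/p = 1/0.1155″ = 8.658 pc.
μ = 515.1 mas/yr = 0.5151 ″/yr.
v_t = 4.740 μ d = 4.740 × 0.5151 × 8.658 = 21.139 km/s.
v = √(v_r² + v_t²) = √(47.15² + 21.139²) = √2669.98 = 51.672 km/s.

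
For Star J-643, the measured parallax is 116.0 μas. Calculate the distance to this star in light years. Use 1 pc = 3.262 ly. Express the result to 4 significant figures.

28120 light years

p = 116.0 μas = 0.0001160 arcsec.
d = 1/p = 1/0.0001160 = 8620.7 pc.
In light-years: 8620.7 × 3.262 = 28121 ly.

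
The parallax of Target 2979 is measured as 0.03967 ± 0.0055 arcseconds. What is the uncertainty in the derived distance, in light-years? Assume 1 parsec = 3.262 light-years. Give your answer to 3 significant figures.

11.4 ly

d = 1/p, so σ_d = σ_p / p².
σ_d = 0.00550 / (0.03967)² = 0.00550 / 0.0015737 = 3.4949 pc = 3.4949 × 3.262 ly = 11.4 ly.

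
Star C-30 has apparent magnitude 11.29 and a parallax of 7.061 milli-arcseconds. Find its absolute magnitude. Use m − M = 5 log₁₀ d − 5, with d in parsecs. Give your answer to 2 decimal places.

M = 5.53

d = 1/p = 1/0.007061″ = 141.62 pc.
m − M = 5 log₁₀(141.62) − 5 = 10.7556 − 5 = 5.7556.
M = m − (m − M) = 11.29 − 5.7556 = 5.53.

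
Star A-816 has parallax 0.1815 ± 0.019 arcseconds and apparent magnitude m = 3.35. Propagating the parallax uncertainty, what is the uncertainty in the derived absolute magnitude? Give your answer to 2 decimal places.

M = m − 5 log₁₀ d + 5 = m + 5 log₁₀ p + 5, so ∂M/∂p = 5/(p ln 10).
σ_M = (5/ln 10) · (σ_p/p) = 2.1715 × 0.019/0.1815 = 2.1715 × 0.10468 = 0.22731.

σ_M = 0.23 mag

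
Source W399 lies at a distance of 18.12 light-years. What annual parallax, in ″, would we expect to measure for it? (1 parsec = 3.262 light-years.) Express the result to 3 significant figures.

0.180 ″

d = 18.12 ly ÷ 3.262 = 5.5549 pc.
p = 1/d = 1/5.5549 = 0.18002 arcsec.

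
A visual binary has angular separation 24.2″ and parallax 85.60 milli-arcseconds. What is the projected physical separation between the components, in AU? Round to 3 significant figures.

d = 1/p = 1/0.08560″ = 11.682 pc.
At distance d (pc), an angle of θ arcsec spans θ·d AU: s = 24.2 × 11.682 = 282.7 AU.

283 AU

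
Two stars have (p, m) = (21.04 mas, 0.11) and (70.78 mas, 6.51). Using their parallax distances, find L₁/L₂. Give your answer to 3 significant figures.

d₁ = 1/p₁ = 1/0.02104″ = 47.529 pc; d₂ = 1/p₂ = 1/0.07078″ = 14.128 pc.
M₁ = m₁ − 5 log₁₀ d₁ + 5 = 0.11 − 8.3848 + 5 = -3.2748.
M₂ = 6.51 − 5.7504 + 5 = 5.7596.
L₁/L₂ = 10^(0.4(M₂ − M₁)) = 10^(0.4 × 9.0344) = 10^3.61376 = 4109.2.

L₁/L₂ = 4110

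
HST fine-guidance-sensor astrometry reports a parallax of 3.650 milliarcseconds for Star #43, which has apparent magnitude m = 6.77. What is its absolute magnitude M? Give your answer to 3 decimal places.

M = -0.419

d = 1/p = 1/0.003650″ = 273.97 pc.
m − M = 5 log₁₀(273.97) − 5 = 12.1885 − 5 = 7.1885.
M = m − (m − M) = 6.77 − 7.1885 = -0.419.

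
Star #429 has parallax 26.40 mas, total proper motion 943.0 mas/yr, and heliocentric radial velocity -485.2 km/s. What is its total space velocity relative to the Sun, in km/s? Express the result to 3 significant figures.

d = 1/p = 1/0.02640″ = 37.879 pc.
μ = 943.0 mas/yr = 0.9430 ″/yr.
v_t = 4.740 μ d = 4.740 × 0.9430 × 37.879 = 169.31 km/s.
v = √(v_r² + v_t²) = √((-485.2)² + 169.31²) = √264085 = 513.89 km/s.

514 km/s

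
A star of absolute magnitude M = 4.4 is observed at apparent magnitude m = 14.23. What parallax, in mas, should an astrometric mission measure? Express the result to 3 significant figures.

m − M = 14.23 − 4.4 = 9.83.
d = 10^((m−M)/5 + 1) = 10^2.966 = 924.7 pc.
p = 1/d = 1/924.7 = 0.0010814 arcsec = 1.0814 mas.

1.08 mas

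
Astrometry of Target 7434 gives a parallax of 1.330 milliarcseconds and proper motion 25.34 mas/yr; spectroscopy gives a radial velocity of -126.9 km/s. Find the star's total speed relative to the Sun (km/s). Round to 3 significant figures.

156 km/s

d = 1/p = 1/0.001330″ = 751.88 pc.
μ = 25.34 mas/yr = 0.02534 ″/yr.
v_t = 4.740 μ d = 4.740 × 0.02534 × 751.88 = 90.31 km/s.
v = √(v_r² + v_t²) = √((-126.9)² + 90.31²) = √24259.5 = 155.75 km/s.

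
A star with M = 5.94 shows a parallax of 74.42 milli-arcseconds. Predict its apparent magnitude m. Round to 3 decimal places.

d = 1/p = 1/0.07442″ = 13.437 pc.
m − M = 5 log₁₀ d − 5 = 5 log₁₀(13.437) − 5 = 5.6415 − 5 = 0.6415.
m = M + (m − M) = 5.94 + 0.6415 = 6.582.

m = 6.582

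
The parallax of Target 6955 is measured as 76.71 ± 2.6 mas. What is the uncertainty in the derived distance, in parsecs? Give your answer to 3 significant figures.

0.442 pc

d = 1/p, so σ_d = σ_p / p².
σ_d = 0.00260 / (0.07671)² = 0.00260 / 0.0058844 = 0.44185 pc.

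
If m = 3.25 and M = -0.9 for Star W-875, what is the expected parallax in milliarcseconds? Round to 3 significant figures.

m − M = 3.25 − (-0.9) = 4.15.
d = 10^((m−M)/5 + 1) = 10^1.830 = 67.608 pc.
p = 1/d = 1/67.608 = 0.014791 arcsec = 14.791 mas.

14.8 mas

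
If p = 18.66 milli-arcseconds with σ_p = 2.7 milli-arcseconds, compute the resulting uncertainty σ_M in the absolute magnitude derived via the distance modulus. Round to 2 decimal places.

σ_M = 0.31 mag

M = m − 5 log₁₀ d + 5 = m + 5 log₁₀ p + 5, so ∂M/∂p = 5/(p ln 10).
σ_M = (5/ln 10) · (σ_p/p) = 2.1715 × 2.7/18.66 = 2.1715 × 0.14469 = 0.31419.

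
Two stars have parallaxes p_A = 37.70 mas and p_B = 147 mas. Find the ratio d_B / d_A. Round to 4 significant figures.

Since d = 1/p, d_B/d_A = p_A/p_B.
= 37.70 / 147 = 0.25646.

0.2565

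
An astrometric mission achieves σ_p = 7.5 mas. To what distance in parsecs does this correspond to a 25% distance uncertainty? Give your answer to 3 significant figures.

σ_d/d = σ_p/p, so the condition is σ_p/p ≤ 0.25, i.e. p ≥ σ_p/0.25.
p_min = 7.5/0.25 = 30 mas = 0.03 arcsec.
d_max = 1/p_min = 1/0.03 = 33.333 pc.

33.3 pc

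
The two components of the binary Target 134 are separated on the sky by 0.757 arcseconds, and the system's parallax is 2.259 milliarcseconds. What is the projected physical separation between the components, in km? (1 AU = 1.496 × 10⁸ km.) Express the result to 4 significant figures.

5.013 × 10^10 km

d = 1/p = 1/0.002259″ = 442.67 pc.
At distance d (pc), an angle of θ arcsec spans θ·d AU: s = 0.757 × 442.67 = 335.1 AU.
= 335.1 × 1.496 × 10⁸ km = 5.0131 × 10^10 km.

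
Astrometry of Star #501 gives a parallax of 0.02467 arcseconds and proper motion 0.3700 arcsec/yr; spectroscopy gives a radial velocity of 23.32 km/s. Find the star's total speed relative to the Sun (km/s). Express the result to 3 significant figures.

d = 1/p = 1/0.02467″ = 40.535 pc.
v_t = 4.740 μ d = 4.740 × 0.3700 × 40.535 = 71.09 km/s.
v = √(v_r² + v_t²) = √(23.32² + 71.09²) = √5597.61 = 74.817 km/s.

74.8 km/s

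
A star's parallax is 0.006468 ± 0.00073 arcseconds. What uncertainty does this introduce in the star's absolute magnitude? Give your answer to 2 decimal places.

M = m − 5 log₁₀ d + 5 = m + 5 log₁₀ p + 5, so ∂M/∂p = 5/(p ln 10).
σ_M = (5/ln 10) · (σ_p/p) = 2.1715 × 0.00073/0.006468 = 2.1715 × 0.11286 = 0.24508.

σ_M = 0.25 mag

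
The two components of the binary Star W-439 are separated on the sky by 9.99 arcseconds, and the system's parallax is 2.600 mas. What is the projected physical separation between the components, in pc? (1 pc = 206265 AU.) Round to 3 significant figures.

0.0186 pc

d = 1/p = 1/0.002600″ = 384.62 pc.
At distance d (pc), an angle of θ arcsec spans θ·d AU: s = 9.99 × 384.62 = 3842.4 AU.
= 3842.4 / 206265 = 0.018628 pc.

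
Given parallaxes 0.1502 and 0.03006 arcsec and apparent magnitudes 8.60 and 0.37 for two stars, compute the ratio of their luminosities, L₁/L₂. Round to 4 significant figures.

d₁ = 1/p₁ = 1/0.1502″ = 6.6578 pc; d₂ = 1/p₂ = 1/0.03006″ = 33.267 pc.
M₁ = m₁ − 5 log₁₀ d₁ + 5 = 8.60 − 4.1167 + 5 = 9.4833.
M₂ = 0.37 − 7.6101 + 5 = -2.2401.
L₁/L₂ = 10^(0.4(M₂ − M₁)) = 10^(0.4 × (-11.7234)) = 10^(-4.68936) = 0.000020447.

L₁/L₂ = 2.045 × 10^-5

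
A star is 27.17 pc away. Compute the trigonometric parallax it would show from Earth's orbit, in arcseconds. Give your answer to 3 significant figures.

p = 1/d = 1/27.17 = 0.036805 arcsec.

0.0368 arcsec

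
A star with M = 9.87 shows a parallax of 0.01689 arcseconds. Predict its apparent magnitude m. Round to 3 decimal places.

d = 1/p = 1/0.01689″ = 59.207 pc.
m − M = 5 log₁₀ d − 5 = 5 log₁₀(59.207) − 5 = 8.8619 − 5 = 3.8619.
m = M + (m − M) = 9.87 + 3.8619 = 13.732.

m = 13.732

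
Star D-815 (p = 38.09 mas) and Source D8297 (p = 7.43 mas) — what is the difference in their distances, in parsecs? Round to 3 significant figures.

108 pc

d_A = 1/0.03809″ = 26.254 pc; d_B = 1/0.007430″ = 134.59 pc.
|d_B − d_A| = |134.59 − 26.254| = 108.34 pc.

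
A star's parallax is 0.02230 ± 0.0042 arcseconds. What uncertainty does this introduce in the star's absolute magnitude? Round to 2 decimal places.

σ_M = 0.41 mag

M = m − 5 log₁₀ d + 5 = m + 5 log₁₀ p + 5, so ∂M/∂p = 5/(p ln 10).
σ_M = (5/ln 10) · (σ_p/p) = 2.1715 × 0.0042/0.02230 = 2.1715 × 0.18834 = 0.40898.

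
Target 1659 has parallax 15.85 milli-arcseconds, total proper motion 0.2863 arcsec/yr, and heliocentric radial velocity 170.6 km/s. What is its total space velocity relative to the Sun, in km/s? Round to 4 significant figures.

190.9 km/s

d = 1/p = 1/0.01585″ = 63.091 pc.
v_t = 4.740 μ d = 4.740 × 0.2863 × 63.091 = 85.618 km/s.
v = √(v_r² + v_t²) = √(170.6² + 85.618²) = √36434.8 = 190.88 km/s.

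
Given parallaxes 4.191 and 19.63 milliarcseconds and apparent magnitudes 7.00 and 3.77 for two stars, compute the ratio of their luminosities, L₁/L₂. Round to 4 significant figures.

L₁/L₂ = 1.120

d₁ = 1/p₁ = 1/0.004191″ = 238.61 pc; d₂ = 1/p₂ = 1/0.01963″ = 50.942 pc.
M₁ = m₁ − 5 log₁₀ d₁ + 5 = 7.00 − 11.8884 + 5 = 0.1116.
M₂ = 3.77 − 8.5354 + 5 = 0.2346.
L₁/L₂ = 10^(0.4(M₂ − M₁)) = 10^(0.4 × 0.1230) = 10^0.04920 = 1.12.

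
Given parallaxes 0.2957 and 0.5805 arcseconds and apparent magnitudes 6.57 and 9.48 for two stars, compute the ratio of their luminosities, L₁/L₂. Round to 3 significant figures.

d₁ = 1/p₁ = 1/0.2957″ = 3.3818 pc; d₂ = 1/p₂ = 1/0.5805″ = 1.7227 pc.
M₁ = m₁ − 5 log₁₀ d₁ + 5 = 6.57 − 2.6457 + 5 = 8.9243.
M₂ = 9.48 − 1.1810 + 5 = 13.2990.
L₁/L₂ = 10^(0.4(M₂ − M₁)) = 10^(0.4 × 4.3747) = 10^1.74988 = 56.219.

L₁/L₂ = 56.2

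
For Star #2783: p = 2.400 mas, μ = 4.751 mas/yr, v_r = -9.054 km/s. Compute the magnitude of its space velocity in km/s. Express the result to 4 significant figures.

13.04 km/s

d = 1/p = 1/0.002400″ = 416.67 pc.
μ = 4.751 mas/yr = 0.004751 ″/yr.
v_t = 4.740 μ d = 4.740 × 0.004751 × 416.67 = 9.3833 km/s.
v = √(v_r² + v_t²) = √((-9.054)² + 9.3833²) = √170.021 = 13.039 km/s.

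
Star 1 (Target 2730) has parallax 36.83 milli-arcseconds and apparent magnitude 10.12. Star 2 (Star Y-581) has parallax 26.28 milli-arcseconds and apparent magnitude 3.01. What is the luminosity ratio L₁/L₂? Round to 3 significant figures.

L₁/L₂ = 0.000729

d₁ = 1/p₁ = 1/0.03683″ = 27.152 pc; d₂ = 1/p₂ = 1/0.02628″ = 38.052 pc.
M₁ = m₁ − 5 log₁₀ d₁ + 5 = 10.12 − 7.1690 + 5 = 7.9510.
M₂ = 3.01 − 7.9019 + 5 = 0.1081.
L₁/L₂ = 10^(0.4(M₂ − M₁)) = 10^(0.4 × (-7.8429)) = 10^(-3.13716) = 0.00072919.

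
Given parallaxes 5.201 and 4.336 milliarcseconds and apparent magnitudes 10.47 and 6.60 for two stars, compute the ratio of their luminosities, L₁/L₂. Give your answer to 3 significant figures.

L₁/L₂ = 0.0197

d₁ = 1/p₁ = 1/0.005201″ = 192.27 pc; d₂ = 1/p₂ = 1/0.004336″ = 230.63 pc.
M₁ = m₁ − 5 log₁₀ d₁ + 5 = 10.47 − 11.4196 + 5 = 4.0504.
M₂ = 6.60 − 11.8146 + 5 = -0.2146.
L₁/L₂ = 10^(0.4(M₂ − M₁)) = 10^(0.4 × (-4.2650)) = 10^(-1.70600) = 0.019679.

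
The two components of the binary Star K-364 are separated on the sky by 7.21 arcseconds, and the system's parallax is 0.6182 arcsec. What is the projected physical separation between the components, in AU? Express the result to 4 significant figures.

11.66 AU

d = 1/p = 1/0.6182″ = 1.6176 pc.
At distance d (pc), an angle of θ arcsec spans θ·d AU: s = 7.21 × 1.6176 = 11.663 AU.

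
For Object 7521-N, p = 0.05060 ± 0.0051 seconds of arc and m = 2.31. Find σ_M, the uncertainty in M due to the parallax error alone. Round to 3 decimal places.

M = m − 5 log₁₀ d + 5 = m + 5 log₁₀ p + 5, so ∂M/∂p = 5/(p ln 10).
σ_M = (5/ln 10) · (σ_p/p) = 2.1715 × 0.0051/0.05060 = 2.1715 × 0.10079 = 0.21887.

σ_M = 0.219 mag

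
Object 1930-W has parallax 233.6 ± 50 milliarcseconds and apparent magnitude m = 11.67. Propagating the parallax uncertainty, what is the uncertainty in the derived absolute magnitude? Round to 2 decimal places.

σ_M = 0.46 mag

M = m − 5 log₁₀ d + 5 = m + 5 log₁₀ p + 5, so ∂M/∂p = 5/(p ln 10).
σ_M = (5/ln 10) · (σ_p/p) = 2.1715 × 50/233.6 = 2.1715 × 0.21404 = 0.46479.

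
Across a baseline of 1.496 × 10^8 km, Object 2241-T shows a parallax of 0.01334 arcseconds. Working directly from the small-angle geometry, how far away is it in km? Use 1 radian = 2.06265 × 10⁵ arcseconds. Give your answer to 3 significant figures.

θ = 0.01334″ = 0.01334/206265 = 6.4674 × 10^-8 rad.
d = B/θ = (1.496 × 10^8) / (6.4674 × 10^-8) = 2.3131 × 10^15 km.

2.31 × 10^15 km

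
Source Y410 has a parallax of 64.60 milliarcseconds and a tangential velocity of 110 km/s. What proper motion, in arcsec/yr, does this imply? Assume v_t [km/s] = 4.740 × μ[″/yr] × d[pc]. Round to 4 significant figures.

d = 1/p = 1/0.06460″ = 15.48 pc.
μ = v_t / (4.74 d) = 110 / (4.74 × 15.48) = 110 / 73.375 = 1.4991 ″/yr.

1.499 arcsec/yr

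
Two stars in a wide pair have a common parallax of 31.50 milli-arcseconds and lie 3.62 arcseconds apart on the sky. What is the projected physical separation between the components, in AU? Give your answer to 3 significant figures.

115 AU

d = 1/p = 1/0.03150″ = 31.746 pc.
At distance d (pc), an angle of θ arcsec spans θ·d AU: s = 3.62 × 31.746 = 114.92 AU.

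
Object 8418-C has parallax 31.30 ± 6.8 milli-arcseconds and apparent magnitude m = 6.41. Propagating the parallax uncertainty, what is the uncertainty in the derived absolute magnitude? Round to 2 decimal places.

M = m − 5 log₁₀ d + 5 = m + 5 log₁₀ p + 5, so ∂M/∂p = 5/(p ln 10).
σ_M = (5/ln 10) · (σ_p/p) = 2.1715 × 6.8/31.30 = 2.1715 × 0.21725 = 0.47176.

σ_M = 0.47 mag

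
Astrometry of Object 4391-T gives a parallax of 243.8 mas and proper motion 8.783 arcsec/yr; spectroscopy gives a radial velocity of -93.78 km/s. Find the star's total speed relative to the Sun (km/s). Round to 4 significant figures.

d = 1/p = 1/0.2438″ = 4.1017 pc.
v_t = 4.740 μ d = 4.740 × 8.783 × 4.1017 = 170.76 km/s.
v = √(v_r² + v_t²) = √((-93.78)² + 170.76²) = √37953.7 = 194.82 km/s.

194.8 km/s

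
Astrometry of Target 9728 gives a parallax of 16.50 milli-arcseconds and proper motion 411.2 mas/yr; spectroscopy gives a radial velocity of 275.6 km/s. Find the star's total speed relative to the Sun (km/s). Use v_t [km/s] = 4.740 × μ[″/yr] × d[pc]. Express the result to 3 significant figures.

d = 1/p = 1/0.01650″ = 60.606 pc.
μ = 411.2 mas/yr = 0.4112 ″/yr.
v_t = 4.740 μ d = 4.740 × 0.4112 × 60.606 = 118.13 km/s.
v = √(v_r² + v_t²) = √(275.6² + 118.13²) = √89910.1 = 299.85 km/s.

300 km/s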